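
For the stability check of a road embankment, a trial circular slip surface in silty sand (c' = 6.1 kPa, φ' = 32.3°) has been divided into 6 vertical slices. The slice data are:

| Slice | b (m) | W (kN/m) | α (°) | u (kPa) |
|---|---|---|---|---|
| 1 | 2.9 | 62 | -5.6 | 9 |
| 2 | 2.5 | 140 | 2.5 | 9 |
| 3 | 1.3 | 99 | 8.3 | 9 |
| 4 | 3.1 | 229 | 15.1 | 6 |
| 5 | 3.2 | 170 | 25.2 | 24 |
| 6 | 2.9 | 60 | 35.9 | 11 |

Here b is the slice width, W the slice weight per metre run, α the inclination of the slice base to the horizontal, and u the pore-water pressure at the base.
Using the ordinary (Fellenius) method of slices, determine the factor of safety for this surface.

FS = 2.38

Ordinary method of slices: FS = Σ[c'·Δl_i + (W_i cosα_i − u_i·Δl_i)·tanφ'] / Σ W_i sinα_i, with Δl_i = b_i / cosα_i.
Slice 1: Δl = 2.9/cos(-5.6°) = 2.914 m; N'_1 = 62·cos(-5.6°) − 9·2.914 = 35.5; c'Δl = 17.77; W sinα = -6.1
Slice 2: Δl = 2.5/cos2.5° = 2.502 m; N'_2 = 140·cos2.5° − 9·2.502 = 117.3; c'Δl = 15.26; W sinα = 6.1
Slice 3: Δl = 1.3/cos8.3° = 1.314 m; N'_3 = 99·cos8.3° − 9·1.314 = 86.1; c'Δl = 8.01; W sinα = 14.3
Slice 4: Δl = 3.1/cos15.1° = 3.211 m; N'_4 = 229·cos15.1° − 6·3.211 = 201.8; c'Δl = 19.59; W sinα = 59.7
Slice 5: Δl = 3.2/cos25.2° = 3.537 m; N'_5 = 170·cos25.2° − 24·3.537 = 68.9; c'Δl = 21.57; W sinα = 72.4
Slice 6: Δl = 2.9/cos35.9° = 3.580 m; N'_6 = 60·cos35.9° − 11·3.580 = 9.2; c'Δl = 21.84; W sinα = 35.2
Σc'Δl = 104.1 kN/m; ΣN' = 519.0 kN/m; ΣW sinα = 181.6 kN/m
Resisting = 104.1 + 519.0·tan32.3° = 104.1 + 328.1 = 432.1 kN/m
FS = 432.1 / 181.6 = 2.380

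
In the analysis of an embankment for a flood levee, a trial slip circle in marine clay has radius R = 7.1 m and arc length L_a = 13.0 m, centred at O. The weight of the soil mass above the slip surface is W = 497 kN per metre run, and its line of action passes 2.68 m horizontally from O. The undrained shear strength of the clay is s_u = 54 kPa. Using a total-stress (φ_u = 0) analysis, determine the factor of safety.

Taking moments about the centre O, the resisting moment is provided by the undrained shear strength acting along the arc:
M_R = s_u·L_a·R = 54·13.00·7.1 = 4984.2 kN·m/m
M_D = W·d = 497·2.68 = 1332.0 kN·m/m
FS = M_R / M_D = 4984.2 / 1332.0 = 3.742

FS = 3.74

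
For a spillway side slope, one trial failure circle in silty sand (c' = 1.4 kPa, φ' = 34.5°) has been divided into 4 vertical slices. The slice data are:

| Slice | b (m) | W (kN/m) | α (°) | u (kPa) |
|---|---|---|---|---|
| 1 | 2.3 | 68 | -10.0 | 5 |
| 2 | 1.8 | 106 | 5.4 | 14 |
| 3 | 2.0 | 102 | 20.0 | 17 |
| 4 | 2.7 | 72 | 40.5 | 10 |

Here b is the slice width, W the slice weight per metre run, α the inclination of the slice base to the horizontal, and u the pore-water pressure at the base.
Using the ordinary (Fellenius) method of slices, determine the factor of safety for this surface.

FS = 2.02

Ordinary method of slices: FS = Σ[c'·Δl_i + (W_i cosα_i − u_i·Δl_i)·tanφ'] / Σ W_i sinα_i, with Δl_i = b_i / cosα_i.
Slice 1: Δl = 2.3/cos(-10.0°) = 2.335 m; N'_1 = 68·cos(-10.0°) − 5·2.335 = 55.3; c'Δl = 3.27; W sinα = -11.8
Slice 2: Δl = 1.8/cos5.4° = 1.808 m; N'_2 = 106·cos5.4° − 14·1.808 = 80.2; c'Δl = 2.53; W sinα = 10.0
Slice 3: Δl = 2.0/cos20.0° = 2.128 m; N'_3 = 102·cos20.0° − 17·2.128 = 59.7; c'Δl = 2.98; W sinα = 34.9
Slice 4: Δl = 2.7/cos40.5° = 3.551 m; N'_4 = 72·cos40.5° − 10·3.551 = 19.2; c'Δl = 4.97; W sinα = 46.8
Σc'Δl = 13.8 kN/m; ΣN' = 214.4 kN/m; ΣW sinα = 79.8 kN/m
Resisting = 13.8 + 214.4·tan34.5° = 13.8 + 147.4 = 161.1 kN/m
FS = 161.1 / 79.8 = 2.019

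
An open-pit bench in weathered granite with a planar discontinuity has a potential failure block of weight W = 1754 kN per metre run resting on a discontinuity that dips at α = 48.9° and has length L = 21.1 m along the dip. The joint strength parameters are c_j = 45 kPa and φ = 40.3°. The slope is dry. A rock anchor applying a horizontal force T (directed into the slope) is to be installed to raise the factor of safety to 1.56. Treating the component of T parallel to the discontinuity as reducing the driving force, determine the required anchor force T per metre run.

Resolving forces along and normal to the sliding plane, with the horizontal anchor force T adding T·sinα to the effective normal force and T·cosα acting up the plane against the driving force:
FS = [c_jL + (W cosα + T sinα) tanφ] / [W sinα − T cosα]
Without the anchor: N' = 1153.0 kN/m, driving T_d = 1321.8 kN/m, resisting R = 45·21.1 + 1153.0·tan40.3° = 1927.3 kN/m, FS = 1.46.
Setting FS = 1.56 and solving for T:
1.56·(1321.8 − T cos48.9°) = 1927.3 + T sin48.9°·tan40.3°
T·(sin48.9°·tan40.3° + 1.56·cos48.9°) = 1.56·1321.8 − 1927.3
T·(0.7536·0.8481 + 1.56·0.6574) = 2061.9 − 1927.3 = 134.6
T·1.6646 = 134.6
T = 80.9 kN/m

T = 81 kN/m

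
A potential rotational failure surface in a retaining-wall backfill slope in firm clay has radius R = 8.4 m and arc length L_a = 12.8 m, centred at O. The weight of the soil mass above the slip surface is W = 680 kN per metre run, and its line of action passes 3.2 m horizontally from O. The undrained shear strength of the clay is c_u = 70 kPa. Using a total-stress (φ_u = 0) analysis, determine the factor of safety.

FS = 3.46

Taking moments about the centre O, the resisting moment is provided by the undrained shear strength acting along the arc:
M_R = c_u·L_a·R = 70·12.80·8.4 = 7526.4 kN·m/m
M_D = W·d = 680·3.2 = 2176.0 kN·m/m
FS = M_R / M_D = 7526.4 / 2176.0 = 3.459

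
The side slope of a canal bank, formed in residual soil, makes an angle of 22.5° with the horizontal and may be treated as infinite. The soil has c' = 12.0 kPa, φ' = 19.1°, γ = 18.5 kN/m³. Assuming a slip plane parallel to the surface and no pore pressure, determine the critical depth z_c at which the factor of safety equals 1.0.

z_c = 11.19 m

Setting FS = 1.00 in FS = [c' + γz cos²β tanφ'] / [γz sinβ cosβ] and solving for z:
z = c' / [γ cosβ (FS·sinβ − cosβ·tanφ')]
  = 12.0 / [18.5·cos22.5°·(1.00·sin22.5° − cos22.5°·tan19.1°)]
  = 12.0 / [18.5·0.9239·(1.00·0.3827 − 0.9239·0.3463)]
  = 12.0 / 1.0727 = 11.187 m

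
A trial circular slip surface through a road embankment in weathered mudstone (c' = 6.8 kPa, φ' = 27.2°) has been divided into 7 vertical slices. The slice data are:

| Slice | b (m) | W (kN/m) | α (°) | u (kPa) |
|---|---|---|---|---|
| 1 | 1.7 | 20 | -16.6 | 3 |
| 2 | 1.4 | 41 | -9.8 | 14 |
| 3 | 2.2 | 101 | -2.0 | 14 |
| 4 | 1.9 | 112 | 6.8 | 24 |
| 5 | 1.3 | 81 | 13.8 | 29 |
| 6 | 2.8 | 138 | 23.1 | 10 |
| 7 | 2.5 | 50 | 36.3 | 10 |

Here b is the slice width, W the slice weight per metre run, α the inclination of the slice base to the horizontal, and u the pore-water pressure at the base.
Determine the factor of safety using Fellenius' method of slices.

FS = 2.62

Ordinary method of slices: FS = Σ[c'·Δl_i + (W_i cosα_i − u_i·Δl_i)·tanφ'] / Σ W_i sinα_i, with Δl_i = b_i / cosα_i.
Slice 1: Δl = 1.7/cos(-16.6°) = 1.774 m; N'_1 = 20·cos(-16.6°) − 3·1.774 = 13.8; c'Δl = 12.06; W sinα = -5.7
Slice 2: Δl = 1.4/cos(-9.8°) = 1.421 m; N'_2 = 41·cos(-9.8°) − 14·1.421 = 20.5; c'Δl = 9.66; W sinα = -7.0
Slice 3: Δl = 2.2/cos(-2.0°) = 2.201 m; N'_3 = 101·cos(-2.0°) − 14·2.201 = 70.1; c'Δl = 14.97; W sinα = -3.5
Slice 4: Δl = 1.9/cos6.8° = 1.913 m; N'_4 = 112·cos6.8° − 24·1.913 = 65.3; c'Δl = 13.01; W sinα = 13.3
Slice 5: Δl = 1.3/cos13.8° = 1.339 m; N'_5 = 81·cos13.8° − 29·1.339 = 39.8; c'Δl = 9.10; W sinα = 19.3
Slice 6: Δl = 2.8/cos23.1° = 3.044 m; N'_6 = 138·cos23.1° − 10·3.044 = 96.5; c'Δl = 20.70; W sinα = 54.1
Slice 7: Δl = 2.5/cos36.3° = 3.102 m; N'_7 = 50·cos36.3° − 10·3.102 = 9.3; c'Δl = 21.09; W sinα = 29.6
Σc'Δl = 100.6 kN/m; ΣN' = 315.4 kN/m; ΣW sinα = 100.1 kN/m
Resisting = 100.6 + 315.4·tan27.2° = 100.6 + 162.1 = 262.7 kN/m
FS = 262.7 / 100.1 = 2.624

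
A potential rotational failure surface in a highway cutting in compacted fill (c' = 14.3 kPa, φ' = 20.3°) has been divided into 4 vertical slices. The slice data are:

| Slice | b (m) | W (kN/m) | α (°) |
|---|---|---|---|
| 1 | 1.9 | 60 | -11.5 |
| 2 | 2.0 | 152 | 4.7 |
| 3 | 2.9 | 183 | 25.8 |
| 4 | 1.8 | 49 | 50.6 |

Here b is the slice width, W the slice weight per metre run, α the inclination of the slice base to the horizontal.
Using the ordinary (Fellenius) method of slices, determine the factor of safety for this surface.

FS = 2.49

Ordinary method of slices: FS = Σ[c'·Δl_i + (W_i cosα_i)·tanφ'] / Σ W_i sinα_i, with Δl_i = b_i / cosα_i.
Slice 1: Δl = 1.9/cos(-11.5°) = 1.939 m; N'_1 = 60·cos(-11.5°) = 58.8; c'Δl = 27.73; W sinα = -12.0
Slice 2: Δl = 2.0/cos4.7° = 2.007 m; N'_2 = 152·cos4.7° = 151.5; c'Δl = 28.70; W sinα = 12.5
Slice 3: Δl = 2.9/cos25.8° = 3.221 m; N'_3 = 183·cos25.8° = 164.8; c'Δl = 46.06; W sinα = 79.6
Slice 4: Δl = 1.8/cos50.6° = 2.836 m; N'_4 = 49·cos50.6° = 31.1; c'Δl = 40.55; W sinα = 37.9
Σc'Δl = 143.0 kN/m; ΣN' = 406.1 kN/m; ΣW sinα = 118.0 kN/m
Resisting = 143.0 + 406.1·tan20.3° = 143.0 + 150.2 = 293.3 kN/m
FS = 293.3 / 118.0 = 2.485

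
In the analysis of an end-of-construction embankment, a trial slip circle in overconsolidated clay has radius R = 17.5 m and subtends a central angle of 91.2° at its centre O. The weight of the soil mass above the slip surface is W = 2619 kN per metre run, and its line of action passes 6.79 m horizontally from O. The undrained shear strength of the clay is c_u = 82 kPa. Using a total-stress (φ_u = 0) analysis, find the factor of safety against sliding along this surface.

Taking moments about the centre O, the resisting moment is provided by the undrained shear strength acting along the arc:
Arc length L_a = R·θ = 17.5·(91.2°·π/180) = 17.5·1.5917 = 27.86 m
M_R = c_u·L_a·R = 82·27.86·17.5 = 39972.6 kN·m/m
M_D = W·d = 2619·6.79 = 17783.0 kN·m/m
FS = M_R / M_D = 39972.6 / 17783.0 = 2.248

FS = 2.25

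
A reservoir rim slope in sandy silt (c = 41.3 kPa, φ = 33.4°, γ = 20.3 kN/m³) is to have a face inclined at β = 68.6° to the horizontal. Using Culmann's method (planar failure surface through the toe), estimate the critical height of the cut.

Culmann's analysis gives the critical failure plane at α_cr = (β + φ)/2 = (68.6 + 33.4)/2 = 51.0°, and the critical height
H_c = (4c/γ) · sinβ cosφ / [1 − cos(β − φ)]
    = (4·41.3/20.3) · sin68.6°·cos33.4° / [1 − cos(35.2°)]
    = 8.138 · 0.9311·0.8348 / [1 − 0.8171]
    = 8.138 · 0.7773 / 0.1829
    = 34.59 m

H_c = 34.59 m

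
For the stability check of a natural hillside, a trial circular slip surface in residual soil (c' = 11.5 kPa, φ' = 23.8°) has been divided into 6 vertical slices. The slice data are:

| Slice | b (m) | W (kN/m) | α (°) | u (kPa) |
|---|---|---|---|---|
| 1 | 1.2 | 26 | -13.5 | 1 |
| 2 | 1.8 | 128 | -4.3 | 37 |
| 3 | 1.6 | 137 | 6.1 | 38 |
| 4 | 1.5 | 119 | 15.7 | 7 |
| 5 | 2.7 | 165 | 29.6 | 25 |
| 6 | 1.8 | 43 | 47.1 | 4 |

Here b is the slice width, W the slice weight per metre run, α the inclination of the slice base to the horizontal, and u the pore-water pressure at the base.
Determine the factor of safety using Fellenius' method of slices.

FS = 2.02

Ordinary method of slices: FS = Σ[c'·Δl_i + (W_i cosα_i − u_i·Δl_i)·tanφ'] / Σ W_i sinα_i, with Δl_i = b_i / cosα_i.
Slice 1: Δl = 1.2/cos(-13.5°) = 1.234 m; N'_1 = 26·cos(-13.5°) − 1·1.234 = 24.0; c'Δl = 14.19; W sinα = -6.1
Slice 2: Δl = 1.8/cos(-4.3°) = 1.805 m; N'_2 = 128·cos(-4.3°) − 37·1.805 = 60.9; c'Δl = 20.76; W sinα = -9.6
Slice 3: Δl = 1.6/cos6.1° = 1.609 m; N'_3 = 137·cos6.1° − 38·1.609 = 75.1; c'Δl = 18.50; W sinα = 14.6
Slice 4: Δl = 1.5/cos15.7° = 1.558 m; N'_4 = 119·cos15.7° − 7·1.558 = 103.7; c'Δl = 17.92; W sinα = 32.2
Slice 5: Δl = 2.7/cos29.6° = 3.105 m; N'_5 = 165·cos29.6° − 25·3.105 = 65.8; c'Δl = 35.71; W sinα = 81.5
Slice 6: Δl = 1.8/cos47.1° = 2.644 m; N'_6 = 43·cos47.1° − 4·2.644 = 18.7; c'Δl = 30.41; W sinα = 31.5
Σc'Δl = 137.5 kN/m; ΣN' = 348.2 kN/m; ΣW sinα = 144.1 kN/m
Resisting = 137.5 + 348.2·tan23.8° = 137.5 + 153.6 = 291.1 kN/m
FS = 291.1 / 144.1 = 2.020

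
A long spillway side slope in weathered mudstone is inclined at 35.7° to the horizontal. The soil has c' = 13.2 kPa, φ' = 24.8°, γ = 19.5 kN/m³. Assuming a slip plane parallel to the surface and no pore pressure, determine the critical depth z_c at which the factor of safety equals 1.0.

z_c = 4.00 m

Setting FS = 1.00 in FS = [c' + γz cos²β tanφ'] / [γz sinβ cosβ] and solving for z:
z = c' / [γ cosβ (FS·sinβ − cosβ·tanφ')]
  = 13.2 / [19.5·cos35.7°·(1.00·sin35.7° − cos35.7°·tan24.8°)]
  = 13.2 / [19.5·0.8121·(1.00·0.5835 − 0.8121·0.4621)]
  = 13.2 / 3.2987 = 4.002 m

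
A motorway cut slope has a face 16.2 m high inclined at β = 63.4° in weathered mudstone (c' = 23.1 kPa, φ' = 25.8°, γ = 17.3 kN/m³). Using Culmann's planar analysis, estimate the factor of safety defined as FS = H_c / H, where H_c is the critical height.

H_c = (4c'/γ) · sinβ cosφ' / [1 − cos(β − φ')]
    = (4·23.1/17.3) · sin63.4°·cos25.8° / [1 − cos37.6°]
    = 5.341 · 0.8050 / 0.2077 = 20.70 m
FS = H_c / H = 20.70 / 16.2 = 1.278

FS = 1.28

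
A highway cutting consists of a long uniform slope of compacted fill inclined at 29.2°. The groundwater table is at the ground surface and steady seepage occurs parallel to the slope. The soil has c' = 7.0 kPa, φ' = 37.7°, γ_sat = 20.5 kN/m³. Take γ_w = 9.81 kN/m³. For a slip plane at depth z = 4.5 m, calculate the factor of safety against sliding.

With seepage parallel to the slope and the water table at the surface, the effective normal stress on the slip plane uses the buoyant unit weight γ' = γ_sat − γ_w while the driving shear stress uses γ_sat:
FS = [c' + γ' z cos²β tanφ'] / [γ_sat z sinβ cosβ]
γ' = 20.5 − 9.81 = 10.69 kN/m³
Numerator = 7.0 + 10.69·4.5·cos²29.2°·tan37.7° = 7.0 + 10.69·4.5·0.7620·0.7729 = 35.331 kPa
Denominator = 20.5·4.5·sin29.2°·cos29.2° = 20.5·4.5·0.4879·0.8729 = 39.286 kPa
FS = 35.331 / 39.286 = 0.899

FS = 0.90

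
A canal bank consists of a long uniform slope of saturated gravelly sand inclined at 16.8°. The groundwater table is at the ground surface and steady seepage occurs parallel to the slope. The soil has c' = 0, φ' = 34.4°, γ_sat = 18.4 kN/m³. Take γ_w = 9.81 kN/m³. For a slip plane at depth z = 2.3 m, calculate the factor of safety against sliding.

With seepage parallel to the slope and the water table at the surface, the effective normal stress on the slip plane uses the buoyant unit weight γ' = γ_sat − γ_w while the driving shear stress uses γ_sat:
FS = [c' + γ' z cos²β tanφ'] / [γ_sat z sinβ cosβ]
(For c' = 0 this reduces to FS = (γ'/γ_sat)·tanφ'/tanβ.)
γ' = 18.4 − 9.81 = 8.59 kN/m³
Numerator = 0.0 + 8.59·2.3·cos²16.8°·tan34.4° = 0.0 + 8.59·2.3·0.9165·0.6847 = 12.398 kPa
Denominator = 18.4·2.3·sin16.8°·cos16.8° = 18.4·2.3·0.2890·0.9573 = 11.710 kPa
FS = 12.398 / 11.710 = 1.059

FS = 1.06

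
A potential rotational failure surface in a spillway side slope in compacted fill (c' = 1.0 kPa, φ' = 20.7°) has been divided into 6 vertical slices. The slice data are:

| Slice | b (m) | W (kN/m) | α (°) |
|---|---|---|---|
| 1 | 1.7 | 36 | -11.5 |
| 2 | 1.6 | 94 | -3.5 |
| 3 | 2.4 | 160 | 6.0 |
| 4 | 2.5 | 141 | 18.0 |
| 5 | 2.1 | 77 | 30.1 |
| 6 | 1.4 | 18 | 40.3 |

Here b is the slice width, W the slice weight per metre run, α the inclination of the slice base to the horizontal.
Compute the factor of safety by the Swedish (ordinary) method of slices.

Ordinary method of slices: FS = Σ[c'·Δl_i + (W_i cosα_i)·tanφ'] / Σ W_i sinα_i, with Δl_i = b_i / cosα_i.
Slice 1: Δl = 1.7/cos(-11.5°) = 1.735 m; N'_1 = 36·cos(-11.5°) = 35.3; c'Δl = 1.73; W sinα = -7.2
Slice 2: Δl = 1.6/cos(-3.5°) = 1.603 m; N'_2 = 94·cos(-3.5°) = 93.8; c'Δl = 1.60; W sinα = -5.7
Slice 3: Δl = 2.4/cos6.0° = 2.413 m; N'_3 = 160·cos6.0° = 159.1; c'Δl = 2.41; W sinα = 16.7
Slice 4: Δl = 2.5/cos18.0° = 2.629 m; N'_4 = 141·cos18.0° = 134.1; c'Δl = 2.63; W sinα = 43.6
Slice 5: Δl = 2.1/cos30.1° = 2.427 m; N'_5 = 77·cos30.1° = 66.6; c'Δl = 2.43; W sinα = 38.6
Slice 6: Δl = 1.4/cos40.3° = 1.836 m; N'_6 = 18·cos40.3° = 13.7; c'Δl = 1.84; W sinα = 11.6
Σc'Δl = 12.6 kN/m; ΣN' = 502.7 kN/m; ΣW sinα = 97.6 kN/m
Resisting = 12.6 + 502.7·tan20.7° = 12.6 + 189.9 = 202.6 kN/m
FS = 202.6 / 97.6 = 2.075

FS = 2.07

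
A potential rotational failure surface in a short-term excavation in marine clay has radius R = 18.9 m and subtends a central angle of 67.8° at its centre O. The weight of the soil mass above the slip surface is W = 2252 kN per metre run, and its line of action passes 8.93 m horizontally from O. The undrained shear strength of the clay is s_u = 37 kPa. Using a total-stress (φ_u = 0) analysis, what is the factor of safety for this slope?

Taking moments about the centre O, the resisting moment is provided by the undrained shear strength acting along the arc:
Arc length L_a = R·θ = 18.9·(67.8°·π/180) = 18.9·1.1833 = 22.36 m
M_R = s_u·L_a·R = 37·22.36·18.9 = 15639.8 kN·m/m
M_D = W·d = 2252·8.93 = 20110.4 kN·m/m
FS = M_R / M_D = 15639.8 / 20110.4 = 0.778

FS = 0.78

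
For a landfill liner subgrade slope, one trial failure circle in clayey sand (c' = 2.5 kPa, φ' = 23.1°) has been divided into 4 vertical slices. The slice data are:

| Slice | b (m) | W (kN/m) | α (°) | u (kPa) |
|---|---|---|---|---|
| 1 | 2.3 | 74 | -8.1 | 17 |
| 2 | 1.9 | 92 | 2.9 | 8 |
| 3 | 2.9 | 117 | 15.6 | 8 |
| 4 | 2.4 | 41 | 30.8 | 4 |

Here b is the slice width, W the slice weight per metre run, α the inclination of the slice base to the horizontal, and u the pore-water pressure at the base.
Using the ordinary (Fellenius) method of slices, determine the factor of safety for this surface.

Ordinary method of slices: FS = Σ[c'·Δl_i + (W_i cosα_i − u_i·Δl_i)·tanφ'] / Σ W_i sinα_i, with Δl_i = b_i / cosα_i.
Slice 1: Δl = 2.3/cos(-8.1°) = 2.323 m; N'_1 = 74·cos(-8.1°) − 17·2.323 = 33.8; c'Δl = 5.81; W sinα = -10.4
Slice 2: Δl = 1.9/cos2.9° = 1.902 m; N'_2 = 92·cos2.9° − 8·1.902 = 76.7; c'Δl = 4.76; W sinα = 4.7
Slice 3: Δl = 2.9/cos15.6° = 3.011 m; N'_3 = 117·cos15.6° − 8·3.011 = 88.6; c'Δl = 7.53; W sinα = 31.5
Slice 4: Δl = 2.4/cos30.8° = 2.794 m; N'_4 = 41·cos30.8° − 4·2.794 = 24.0; c'Δl = 6.99; W sinα = 21.0
Σc'Δl = 25.1 kN/m; ΣN' = 223.1 kN/m; ΣW sinα = 46.7 kN/m
Resisting = 25.1 + 223.1·tan23.1° = 25.1 + 95.1 = 120.2 kN/m
FS = 120.2 / 46.7 = 2.575

FS = 2.58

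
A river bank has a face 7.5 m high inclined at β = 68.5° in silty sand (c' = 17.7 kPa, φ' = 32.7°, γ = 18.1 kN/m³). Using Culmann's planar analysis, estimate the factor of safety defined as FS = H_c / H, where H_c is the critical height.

FS = 2.16

H_c = (4c'/γ) · sinβ cosφ' / [1 − cos(β − φ')]
    = (4·17.7/18.1) · sin68.5°·cos32.7° / [1 − cos35.8°]
    = 3.912 · 0.7830 / 0.1889 = 16.21 m
FS = H_c / H = 16.21 / 7.5 = 2.161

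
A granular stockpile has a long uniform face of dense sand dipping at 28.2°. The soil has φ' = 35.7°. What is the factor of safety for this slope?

For a dry cohesionless infinite slope the factor of safety is FS = tanφ' / tanβ.
FS = tan35.7° / tan28.2° = 0.7186 / 0.5362 = 1.340

FS = 1.34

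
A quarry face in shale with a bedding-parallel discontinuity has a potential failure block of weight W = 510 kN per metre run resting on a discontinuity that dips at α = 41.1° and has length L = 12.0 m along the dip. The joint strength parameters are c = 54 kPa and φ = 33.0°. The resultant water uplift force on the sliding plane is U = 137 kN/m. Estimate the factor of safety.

Resolving the block weight along and normal to the plane and applying the Mohr–Coulomb strength on the joint:
N' = W cosα − U = 510·cos41.1° − 137 = 247.3 kN/m
Driving force T = W sinα = 510·sin41.1° = 335.3 kN/m
Resisting force R = c·L + N'·tanφ = 54·12.0 + 247.3·tan33.0° = 648.0 + 160.6 = 808.6 kN/m
FS = R / T = 808.6 / 335.3 = 2.412

FS = 2.41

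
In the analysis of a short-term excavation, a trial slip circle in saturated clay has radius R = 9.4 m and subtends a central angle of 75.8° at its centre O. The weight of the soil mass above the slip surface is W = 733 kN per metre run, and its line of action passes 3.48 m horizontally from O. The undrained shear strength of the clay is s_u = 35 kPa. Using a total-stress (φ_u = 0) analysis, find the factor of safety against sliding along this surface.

Taking moments about the centre O, the resisting moment is provided by the undrained shear strength acting along the arc:
Arc length L_a = R·θ = 9.4·(75.8°·π/180) = 9.4·1.3230 = 12.44 m
M_R = s_u·L_a·R = 35·12.44·9.4 = 4091.4 kN·m/m
M_D = W·d = 733·3.48 = 2550.8 kN·m/m
FS = M_R / M_D = 4091.4 / 2550.8 = 1.604

FS = 1.60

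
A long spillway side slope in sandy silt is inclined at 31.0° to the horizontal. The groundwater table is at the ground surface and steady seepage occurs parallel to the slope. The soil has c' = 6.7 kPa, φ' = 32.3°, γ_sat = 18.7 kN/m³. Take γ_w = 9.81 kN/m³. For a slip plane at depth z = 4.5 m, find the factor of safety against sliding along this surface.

With seepage parallel to the slope and the water table at the surface, the effective normal stress on the slip plane uses the buoyant unit weight γ' = γ_sat − γ_w while the driving shear stress uses γ_sat:
FS = [c' + γ' z cos²β tanφ'] / [γ_sat z sinβ cosβ]
γ' = 18.7 − 9.81 = 8.89 kN/m³
Numerator = 6.7 + 8.89·4.5·cos²31.0°·tan32.3° = 6.7 + 8.89·4.5·0.7347·0.6322 = 25.282 kPa
Denominator = 18.7·4.5·sin31.0°·cos31.0° = 18.7·4.5·0.5150·0.8572 = 37.150 kPa
FS = 25.282 / 37.150 = 0.681

FS = 0.68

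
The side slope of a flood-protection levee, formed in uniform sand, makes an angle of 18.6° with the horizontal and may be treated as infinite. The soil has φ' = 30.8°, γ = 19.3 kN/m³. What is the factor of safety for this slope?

FS = 1.77

For a dry cohesionless infinite slope the factor of safety is FS = tanφ' / tanβ.
FS = tan30.8° / tan18.6° = 0.5961 / 0.3365 = 1.771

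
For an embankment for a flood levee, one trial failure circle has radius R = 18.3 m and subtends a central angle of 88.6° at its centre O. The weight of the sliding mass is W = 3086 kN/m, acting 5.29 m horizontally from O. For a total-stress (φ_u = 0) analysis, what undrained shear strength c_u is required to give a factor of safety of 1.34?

FS = c_u·L_a·R / (W·d), so c_u = FS·W·d / (L_a·R).
Arc length L_a = R·θ = 18.3·(88.6°·π/180) = 18.3·1.5464 = 28.30 m
c_u = 1.34·3086·5.29 / (28.30·18.3) = 21875.4 / 517.86 = 42.24 kPa

c_u = 42.2 kPa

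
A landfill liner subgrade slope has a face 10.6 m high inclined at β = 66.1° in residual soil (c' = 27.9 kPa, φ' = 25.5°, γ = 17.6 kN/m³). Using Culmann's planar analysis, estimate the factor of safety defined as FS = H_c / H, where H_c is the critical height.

H_c = (4c'/γ) · sinβ cosφ' / [1 − cos(β − φ')]
    = (4·27.9/17.6) · sin66.1°·cos25.5° / [1 − cos40.6°]
    = 6.341 · 0.8252 / 0.2407 = 21.74 m
FS = H_c / H = 21.74 / 10.6 = 2.051

FS = 2.05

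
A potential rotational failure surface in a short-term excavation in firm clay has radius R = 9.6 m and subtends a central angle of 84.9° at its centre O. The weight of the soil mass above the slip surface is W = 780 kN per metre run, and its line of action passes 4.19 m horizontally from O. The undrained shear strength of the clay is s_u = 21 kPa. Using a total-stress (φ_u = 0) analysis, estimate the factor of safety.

Taking moments about the centre O, the resisting moment is provided by the undrained shear strength acting along the arc:
Arc length L_a = R·θ = 9.6·(84.9°·π/180) = 9.6·1.4818 = 14.23 m
M_R = s_u·L_a·R = 21·14.23·9.6 = 2867.8 kN·m/m
M_D = W·d = 780·4.19 = 3268.2 kN·m/m
FS = M_R / M_D = 2867.8 / 3268.2 = 0.877

FS = 0.88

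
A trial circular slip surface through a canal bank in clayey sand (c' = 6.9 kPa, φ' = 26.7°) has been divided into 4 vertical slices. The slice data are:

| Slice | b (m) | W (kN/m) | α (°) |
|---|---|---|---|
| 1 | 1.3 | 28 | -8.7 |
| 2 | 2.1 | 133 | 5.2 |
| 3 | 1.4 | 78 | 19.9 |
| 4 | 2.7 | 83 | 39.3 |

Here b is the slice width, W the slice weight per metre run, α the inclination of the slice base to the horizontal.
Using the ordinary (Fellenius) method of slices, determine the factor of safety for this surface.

FS = 2.39

Ordinary method of slices: FS = Σ[c'·Δl_i + (W_i cosα_i)·tanφ'] / Σ W_i sinα_i, with Δl_i = b_i / cosα_i.
Slice 1: Δl = 1.3/cos(-8.7°) = 1.315 m; N'_1 = 28·cos(-8.7°) = 27.7; c'Δl = 9.07; W sinα = -4.2
Slice 2: Δl = 2.1/cos5.2° = 2.109 m; N'_2 = 133·cos5.2° = 132.5; c'Δl = 14.55; W sinα = 12.1
Slice 3: Δl = 1.4/cos19.9° = 1.489 m; N'_3 = 78·cos19.9° = 73.3; c'Δl = 10.27; W sinα = 26.5
Slice 4: Δl = 2.7/cos39.3° = 3.489 m; N'_4 = 83·cos39.3° = 64.2; c'Δl = 24.07; W sinα = 52.6
Σc'Δl = 58.0 kN/m; ΣN' = 297.7 kN/m; ΣW sinα = 86.9 kN/m
Resisting = 58.0 + 297.7·tan26.7° = 58.0 + 149.7 = 207.7 kN/m
FS = 207.7 / 86.9 = 2.389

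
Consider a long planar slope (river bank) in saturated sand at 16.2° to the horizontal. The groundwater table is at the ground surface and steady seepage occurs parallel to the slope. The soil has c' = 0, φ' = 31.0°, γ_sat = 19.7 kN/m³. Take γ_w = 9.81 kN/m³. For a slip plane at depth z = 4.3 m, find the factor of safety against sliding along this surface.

With seepage parallel to the slope and the water table at the surface, the effective normal stress on the slip plane uses the buoyant unit weight γ' = γ_sat − γ_w while the driving shear stress uses γ_sat:
FS = [c' + γ' z cos²β tanφ'] / [γ_sat z sinβ cosβ]
(For c' = 0 this reduces to FS = (γ'/γ_sat)·tanφ'/tanβ.)
γ' = 19.7 − 9.81 = 9.89 kN/m³
Numerator = 0.0 + 9.89·4.3·cos²16.2°·tan31.0° = 0.0 + 9.89·4.3·0.9222·0.6009 = 23.564 kPa
Denominator = 19.7·4.3·sin16.2°·cos16.2° = 19.7·4.3·0.2790·0.9603 = 22.695 kPa
FS = 23.564 / 22.695 = 1.038

FS = 1.04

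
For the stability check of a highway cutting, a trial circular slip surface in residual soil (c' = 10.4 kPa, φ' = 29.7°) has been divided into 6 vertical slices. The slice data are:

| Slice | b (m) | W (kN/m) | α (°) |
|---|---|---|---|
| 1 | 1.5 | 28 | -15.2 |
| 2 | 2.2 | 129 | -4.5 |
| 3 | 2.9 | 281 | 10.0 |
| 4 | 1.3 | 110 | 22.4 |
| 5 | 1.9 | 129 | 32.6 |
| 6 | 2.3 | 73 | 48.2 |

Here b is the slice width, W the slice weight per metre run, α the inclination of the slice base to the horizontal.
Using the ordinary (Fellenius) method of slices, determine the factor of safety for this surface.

FS = 2.73

Ordinary method of slices: FS = Σ[c'·Δl_i + (W_i cosα_i)·tanφ'] / Σ W_i sinα_i, with Δl_i = b_i / cosα_i.
Slice 1: Δl = 1.5/cos(-15.2°) = 1.554 m; N'_1 = 28·cos(-15.2°) = 27.0; c'Δl = 16.17; W sinα = -7.3
Slice 2: Δl = 2.2/cos(-4.5°) = 2.207 m; N'_2 = 129·cos(-4.5°) = 128.6; c'Δl = 22.95; W sinα = -10.1
Slice 3: Δl = 2.9/cos10.0° = 2.945 m; N'_3 = 281·cos10.0° = 276.7; c'Δl = 30.63; W sinα = 48.8
Slice 4: Δl = 1.3/cos22.4° = 1.406 m; N'_4 = 110·cos22.4° = 101.7; c'Δl = 14.62; W sinα = 41.9
Slice 5: Δl = 1.9/cos32.6° = 2.255 m; N'_5 = 129·cos32.6° = 108.7; c'Δl = 23.46; W sinα = 69.5
Slice 6: Δl = 2.3/cos48.2° = 3.451 m; N'_6 = 73·cos48.2° = 48.7; c'Δl = 35.89; W sinα = 54.4
Σc'Δl = 143.7 kN/m; ΣN' = 691.4 kN/m; ΣW sinα = 197.2 kN/m
Resisting = 143.7 + 691.4·tan29.7° = 143.7 + 394.4 = 538.1 kN/m
FS = 538.1 / 197.2 = 2.729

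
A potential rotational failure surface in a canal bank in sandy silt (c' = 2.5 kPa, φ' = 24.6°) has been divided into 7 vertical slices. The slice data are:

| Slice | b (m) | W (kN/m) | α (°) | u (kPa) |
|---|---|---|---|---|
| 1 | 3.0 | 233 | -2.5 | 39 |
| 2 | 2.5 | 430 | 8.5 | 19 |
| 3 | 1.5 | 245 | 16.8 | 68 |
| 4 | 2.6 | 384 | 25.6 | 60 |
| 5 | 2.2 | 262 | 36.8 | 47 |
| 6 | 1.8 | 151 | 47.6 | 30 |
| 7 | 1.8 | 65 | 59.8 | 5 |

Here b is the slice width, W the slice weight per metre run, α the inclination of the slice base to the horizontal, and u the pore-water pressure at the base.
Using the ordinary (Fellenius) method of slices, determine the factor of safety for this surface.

Ordinary method of slices: FS = Σ[c'·Δl_i + (W_i cosα_i − u_i·Δl_i)·tanφ'] / Σ W_i sinα_i, with Δl_i = b_i / cosα_i.
Slice 1: Δl = 3.0/cos(-2.5°) = 3.003 m; N'_1 = 233·cos(-2.5°) − 39·3.003 = 115.7; c'Δl = 7.51; W sinα = -10.2
Slice 2: Δl = 2.5/cos8.5° = 2.528 m; N'_2 = 430·cos8.5° − 19·2.528 = 377.2; c'Δl = 6.32; W sinα = 63.6
Slice 3: Δl = 1.5/cos16.8° = 1.567 m; N'_3 = 245·cos16.8° − 68·1.567 = 128.0; c'Δl = 3.92; W sinα = 70.8
Slice 4: Δl = 2.6/cos25.6° = 2.883 m; N'_4 = 384·cos25.6° − 60·2.883 = 173.3; c'Δl = 7.21; W sinα = 165.9
Slice 5: Δl = 2.2/cos36.8° = 2.747 m; N'_5 = 262·cos36.8° − 47·2.747 = 80.7; c'Δl = 6.87; W sinα = 156.9
Slice 6: Δl = 1.8/cos47.6° = 2.669 m; N'_6 = 151·cos47.6° − 30·2.669 = 21.7; c'Δl = 6.67; W sinα = 111.5
Slice 7: Δl = 1.8/cos59.8° = 3.578 m; N'_7 = 65·cos59.8° − 5·3.578 = 14.8; c'Δl = 8.95; W sinα = 56.2
Σc'Δl = 47.4 kN/m; ΣN' = 911.4 kN/m; ΣW sinα = 614.8 kN/m
Resisting = 47.4 + 911.4·tan24.6° = 47.4 + 417.3 = 464.7 kN/m
FS = 464.7 / 614.8 = 0.756

FS = 0.76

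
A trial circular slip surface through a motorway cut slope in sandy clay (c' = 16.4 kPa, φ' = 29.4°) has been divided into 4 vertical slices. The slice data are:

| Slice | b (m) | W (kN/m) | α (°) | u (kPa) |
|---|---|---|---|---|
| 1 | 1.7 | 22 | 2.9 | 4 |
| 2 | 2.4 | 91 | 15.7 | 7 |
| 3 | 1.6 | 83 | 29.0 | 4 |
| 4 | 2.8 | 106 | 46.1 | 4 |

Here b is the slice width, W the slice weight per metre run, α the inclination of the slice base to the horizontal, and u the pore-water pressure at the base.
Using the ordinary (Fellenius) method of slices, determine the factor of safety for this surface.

FS = 1.98

Ordinary method of slices: FS = Σ[c'·Δl_i + (W_i cosα_i − u_i·Δl_i)·tanφ'] / Σ W_i sinα_i, with Δl_i = b_i / cosα_i.
Slice 1: Δl = 1.7/cos2.9° = 1.702 m; N'_1 = 22·cos2.9° − 4·1.702 = 15.2; c'Δl = 27.92; W sinα = 1.1
Slice 2: Δl = 2.4/cos15.7° = 2.493 m; N'_2 = 91·cos15.7° − 7·2.493 = 70.2; c'Δl = 40.89; W sinα = 24.6
Slice 3: Δl = 1.6/cos29.0° = 1.829 m; N'_3 = 83·cos29.0° − 4·1.829 = 65.3; c'Δl = 30.00; W sinα = 40.2
Slice 4: Δl = 2.8/cos46.1° = 4.038 m; N'_4 = 106·cos46.1° − 4·4.038 = 57.3; c'Δl = 66.22; W sinα = 76.4
Σc'Δl = 165.0 kN/m; ΣN' = 207.9 kN/m; ΣW sinα = 142.4 kN/m
Resisting = 165.0 + 207.9·tan29.4° = 165.0 + 117.2 = 282.2 kN/m
FS = 282.2 / 142.4 = 1.982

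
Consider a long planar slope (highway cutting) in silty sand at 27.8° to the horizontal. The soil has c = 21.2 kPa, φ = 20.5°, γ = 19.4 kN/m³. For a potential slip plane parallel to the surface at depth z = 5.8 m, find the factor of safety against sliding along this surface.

For an infinite slope with a slip plane parallel to the surface (no pore pressure): FS = [c + γz cos²β tanφ] / [γz sinβ cosβ].
γz = 19.4·5.8 = 112.52 kN/m²
Numerator = 21.2 + 112.52·cos²27.8°·tan20.5° = 21.2 + 112.52·0.7825·0.3739 = 54.119 kPa
Denominator = 112.52·sin27.8°·cos27.8° = 112.52·0.4664·0.8846 = 46.421 kPa
FS = 54.119 / 46.421 = 1.166

FS = 1.17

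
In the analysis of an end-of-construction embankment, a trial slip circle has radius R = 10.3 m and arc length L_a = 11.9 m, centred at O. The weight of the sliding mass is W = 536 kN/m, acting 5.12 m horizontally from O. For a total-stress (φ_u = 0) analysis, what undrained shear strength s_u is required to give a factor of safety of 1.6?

FS = s_u·L_a·R / (W·d), so s_u = FS·W·d / (L_a·R).
s_u = 1.6·536·5.12 / (11.90·10.3) = 4390.9 / 122.57 = 35.82 kPa

s_u = 35.8 kPa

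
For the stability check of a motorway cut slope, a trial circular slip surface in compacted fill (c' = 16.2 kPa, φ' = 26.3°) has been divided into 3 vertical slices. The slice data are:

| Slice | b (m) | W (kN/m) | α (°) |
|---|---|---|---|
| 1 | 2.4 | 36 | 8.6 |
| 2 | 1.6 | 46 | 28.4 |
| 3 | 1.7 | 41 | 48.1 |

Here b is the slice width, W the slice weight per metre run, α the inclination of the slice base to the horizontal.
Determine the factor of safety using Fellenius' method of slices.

FS = 2.79

Ordinary method of slices: FS = Σ[c'·Δl_i + (W_i cosα_i)·tanφ'] / Σ W_i sinα_i, with Δl_i = b_i / cosα_i.
Slice 1: Δl = 2.4/cos8.6° = 2.427 m; N'_1 = 36·cos8.6° = 35.6; c'Δl = 39.32; W sinα = 5.4
Slice 2: Δl = 1.6/cos28.4° = 1.819 m; N'_2 = 46·cos28.4° = 40.5; c'Δl = 29.47; W sinα = 21.9
Slice 3: Δl = 1.7/cos48.1° = 2.546 m; N'_3 = 41·cos48.1° = 27.4; c'Δl = 41.24; W sinα = 30.5
Σc'Δl = 110.0 kN/m; ΣN' = 103.4 kN/m; ΣW sinα = 57.8 kN/m
Resisting = 110.0 + 103.4·tan26.3° = 110.0 + 51.1 = 161.1 kN/m
FS = 161.1 / 57.8 = 2.789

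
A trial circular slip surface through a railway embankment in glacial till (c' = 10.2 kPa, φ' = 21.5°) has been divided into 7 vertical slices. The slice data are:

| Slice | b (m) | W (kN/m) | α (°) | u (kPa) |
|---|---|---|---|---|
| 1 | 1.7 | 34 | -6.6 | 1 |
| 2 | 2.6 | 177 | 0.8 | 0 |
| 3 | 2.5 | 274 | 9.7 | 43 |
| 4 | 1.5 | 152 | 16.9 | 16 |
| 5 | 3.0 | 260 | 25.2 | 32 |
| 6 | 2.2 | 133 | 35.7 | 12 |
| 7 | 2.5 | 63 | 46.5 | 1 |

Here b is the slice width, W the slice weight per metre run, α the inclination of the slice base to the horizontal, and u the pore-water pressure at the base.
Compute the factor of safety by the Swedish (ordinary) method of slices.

FS = 1.47

Ordinary method of slices: FS = Σ[c'·Δl_i + (W_i cosα_i − u_i·Δl_i)·tanφ'] / Σ W_i sinα_i, with Δl_i = b_i / cosα_i.
Slice 1: Δl = 1.7/cos(-6.6°) = 1.711 m; N'_1 = 34·cos(-6.6°) − 1·1.711 = 32.1; c'Δl = 17.46; W sinα = -3.9
Slice 2: Δl = 2.6/cos0.8° = 2.600 m; N'_2 = 177·cos0.8° − 0·2.600 = 177.0; c'Δl = 26.52; W sinα = 2.5
Slice 3: Δl = 2.5/cos9.7° = 2.536 m; N'_3 = 274·cos9.7° − 43·2.536 = 161.0; c'Δl = 25.87; W sinα = 46.2
Slice 4: Δl = 1.5/cos16.9° = 1.568 m; N'_4 = 152·cos16.9° − 16·1.568 = 120.4; c'Δl = 15.99; W sinα = 44.2
Slice 5: Δl = 3.0/cos25.2° = 3.316 m; N'_5 = 260·cos25.2° − 32·3.316 = 129.2; c'Δl = 33.82; W sinα = 110.7
Slice 6: Δl = 2.2/cos35.7° = 2.709 m; N'_6 = 133·cos35.7° − 12·2.709 = 75.5; c'Δl = 27.63; W sinα = 77.6
Slice 7: Δl = 2.5/cos46.5° = 3.632 m; N'_7 = 63·cos46.5° − 1·3.632 = 39.7; c'Δl = 37.04; W sinα = 45.7
Σc'Δl = 184.3 kN/m; ΣN' = 734.8 kN/m; ΣW sinα = 322.9 kN/m
Resisting = 184.3 + 734.8·tan21.5° = 184.3 + 289.5 = 473.8 kN/m
FS = 473.8 / 322.9 = 1.467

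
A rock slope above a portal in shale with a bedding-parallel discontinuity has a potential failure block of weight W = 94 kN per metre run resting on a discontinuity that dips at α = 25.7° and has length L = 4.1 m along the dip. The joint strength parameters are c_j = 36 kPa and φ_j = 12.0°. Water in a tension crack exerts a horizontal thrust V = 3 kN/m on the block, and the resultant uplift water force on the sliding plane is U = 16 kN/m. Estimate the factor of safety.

Resolving the block weight along and normal to the plane and applying the Mohr–Coulomb strength on the joint:
N' = W cosα − U − V sinα = 94·cos25.7° − 16 − 3·sin25.7° = 67.4 kN/m
Driving force T = W sinα + V cosα = 94·sin25.7° + 3·cos25.7° = 43.5 kN/m
Resisting force R = c_j·L + N'·tanφ_j = 36·4.1 + 67.4·tan12.0° = 147.6 + 14.3 = 161.9 kN/m
FS = R / T = 161.9 / 43.5 = 3.725

FS = 3.73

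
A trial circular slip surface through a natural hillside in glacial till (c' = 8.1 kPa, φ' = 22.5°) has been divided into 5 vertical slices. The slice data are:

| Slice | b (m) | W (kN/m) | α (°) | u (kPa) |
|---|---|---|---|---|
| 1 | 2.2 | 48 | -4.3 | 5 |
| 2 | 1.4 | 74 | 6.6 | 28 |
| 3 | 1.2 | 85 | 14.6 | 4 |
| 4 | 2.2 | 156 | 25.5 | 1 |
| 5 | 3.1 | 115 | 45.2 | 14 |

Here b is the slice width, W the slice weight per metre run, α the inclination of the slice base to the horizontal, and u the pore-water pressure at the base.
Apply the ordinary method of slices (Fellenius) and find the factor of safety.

Ordinary method of slices: FS = Σ[c'·Δl_i + (W_i cosα_i − u_i·Δl_i)·tanφ'] / Σ W_i sinα_i, with Δl_i = b_i / cosα_i.
Slice 1: Δl = 2.2/cos(-4.3°) = 2.206 m; N'_1 = 48·cos(-4.3°) − 5·2.206 = 36.8; c'Δl = 17.87; W sinα = -3.6
Slice 2: Δl = 1.4/cos6.6° = 1.409 m; N'_2 = 74·cos6.6° − 28·1.409 = 34.0; c'Δl = 11.42; W sinα = 8.5
Slice 3: Δl = 1.2/cos14.6° = 1.240 m; N'_3 = 85·cos14.6° − 4·1.240 = 77.3; c'Δl = 10.04; W sinα = 21.4
Slice 4: Δl = 2.2/cos25.5° = 2.437 m; N'_4 = 156·cos25.5° − 1·2.437 = 138.4; c'Δl = 19.74; W sinα = 67.2
Slice 5: Δl = 3.1/cos45.2° = 4.399 m; N'_5 = 115·cos45.2° − 14·4.399 = 19.4; c'Δl = 35.64; W sinα = 81.6
Σc'Δl = 94.7 kN/m; ΣN' = 306.0 kN/m; ΣW sinα = 175.1 kN/m
Resisting = 94.7 + 306.0·tan22.5° = 94.7 + 126.7 = 221.5 kN/m
FS = 221.5 / 175.1 = 1.265

FS = 1.26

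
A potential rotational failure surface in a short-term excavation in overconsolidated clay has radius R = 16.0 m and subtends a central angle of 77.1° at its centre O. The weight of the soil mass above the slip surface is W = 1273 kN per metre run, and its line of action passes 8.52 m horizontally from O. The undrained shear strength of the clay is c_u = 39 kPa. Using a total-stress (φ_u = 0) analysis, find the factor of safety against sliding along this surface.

FS = 1.24

Taking moments about the centre O, the resisting moment is provided by the undrained shear strength acting along the arc:
Arc length L_a = R·θ = 16.0·(77.1°·π/180) = 16.0·1.3456 = 21.53 m
M_R = c_u·L_a·R = 39·21.53·16.0 = 13435.0 kN·m/m
M_D = W·d = 1273·8.52 = 10846.0 kN·m/m
FS = M_R / M_D = 13435.0 / 10846.0 = 1.239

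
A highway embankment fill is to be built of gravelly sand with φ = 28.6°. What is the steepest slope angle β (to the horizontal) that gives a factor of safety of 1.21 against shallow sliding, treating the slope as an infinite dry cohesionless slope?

For an infinite dry cohesionless slope FS = tanφ/tanβ, so tanβ = tanφ / FS.
tanβ = tan28.6° / 1.21 = 0.5452 / 1.21 = 0.4506
β = arctan(0.4506) = 24.26°

β = 24.3°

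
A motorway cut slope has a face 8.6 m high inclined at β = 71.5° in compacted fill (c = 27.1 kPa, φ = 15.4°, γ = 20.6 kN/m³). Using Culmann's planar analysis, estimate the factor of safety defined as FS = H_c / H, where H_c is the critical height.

FS = 1.26

H_c = (4c/γ) · sinβ cosφ / [1 − cos(β − φ)]
    = (4·27.1/20.6) · sin71.5°·cos15.4° / [1 − cos56.1°]
    = 5.262 · 0.9143 / 0.4423 = 10.88 m
FS = H_c / H = 10.88 / 8.6 = 1.265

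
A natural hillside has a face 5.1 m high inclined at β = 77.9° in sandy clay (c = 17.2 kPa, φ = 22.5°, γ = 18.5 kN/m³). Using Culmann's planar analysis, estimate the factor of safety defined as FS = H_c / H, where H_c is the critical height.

FS = 1.52

H_c = (4c/γ) · sinβ cosφ / [1 − cos(β − φ)]
    = (4·17.2/18.5) · sin77.9°·cos22.5° / [1 − cos55.4°]
    = 3.719 · 0.9034 / 0.4322 = 7.77 m
FS = H_c / H = 7.77 / 5.1 = 1.524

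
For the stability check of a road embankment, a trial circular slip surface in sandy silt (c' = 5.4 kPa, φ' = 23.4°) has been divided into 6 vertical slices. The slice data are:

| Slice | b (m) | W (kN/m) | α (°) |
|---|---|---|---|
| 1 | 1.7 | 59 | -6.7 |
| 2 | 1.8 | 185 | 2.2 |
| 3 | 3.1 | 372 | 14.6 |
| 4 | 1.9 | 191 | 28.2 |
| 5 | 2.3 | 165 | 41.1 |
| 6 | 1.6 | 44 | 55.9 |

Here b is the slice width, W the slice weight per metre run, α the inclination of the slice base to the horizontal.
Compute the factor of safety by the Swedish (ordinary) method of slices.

Ordinary method of slices: FS = Σ[c'·Δl_i + (W_i cosα_i)·tanφ'] / Σ W_i sinα_i, with Δl_i = b_i / cosα_i.
Slice 1: Δl = 1.7/cos(-6.7°) = 1.712 m; N'_1 = 59·cos(-6.7°) = 58.6; c'Δl = 9.24; W sinα = -6.9
Slice 2: Δl = 1.8/cos2.2° = 1.801 m; N'_2 = 185·cos2.2° = 184.9; c'Δl = 9.73; W sinα = 7.1
Slice 3: Δl = 3.1/cos14.6° = 3.203 m; N'_3 = 372·cos14.6° = 360.0; c'Δl = 17.30; W sinα = 93.8
Slice 4: Δl = 1.9/cos28.2° = 2.156 m; N'_4 = 191·cos28.2° = 168.3; c'Δl = 11.64; W sinα = 90.3
Slice 5: Δl = 2.3/cos41.1° = 3.052 m; N'_5 = 165·cos41.1° = 124.3; c'Δl = 16.48; W sinα = 108.5
Slice 6: Δl = 1.6/cos55.9° = 2.854 m; N'_6 = 44·cos55.9° = 24.7; c'Δl = 15.41; W sinα = 36.4
Σc'Δl = 79.8 kN/m; ΣN' = 920.8 kN/m; ΣW sinα = 329.1 kN/m
Resisting = 79.8 + 920.8·tan23.4° = 79.8 + 398.5 = 478.3 kN/m
FS = 478.3 / 329.1 = 1.453

FS = 1.45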